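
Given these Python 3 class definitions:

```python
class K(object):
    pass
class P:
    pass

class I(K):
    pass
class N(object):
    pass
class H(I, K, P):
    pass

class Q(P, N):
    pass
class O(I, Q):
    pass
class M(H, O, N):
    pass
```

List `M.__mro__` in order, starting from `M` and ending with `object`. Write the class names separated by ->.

L[M] = M + merge(L[H], L[O], L[N], [H O N])
  take H:  [H I K P object] + [O I K Q P N object] + [N object] + [H O N]
  take O:  [I K P object] + [O I K Q P N object] + [N object] + [O N]
  take I:  [I K P object] + [I K Q P N object] + [N object] + [N]
  take K:  [K P object] + [K Q P N object] + [N object] + [N]
  take Q:  [P object] + [Q P N object] + [N object] + [N]
  take P:  [P object] + [P N object] + [N object] + [N]
  take N:  [object] + [N object] + [N object] + [N]
  take object:  [object] + [object] + [object]

M -> H -> O -> I -> K -> Q -> P -> N -> object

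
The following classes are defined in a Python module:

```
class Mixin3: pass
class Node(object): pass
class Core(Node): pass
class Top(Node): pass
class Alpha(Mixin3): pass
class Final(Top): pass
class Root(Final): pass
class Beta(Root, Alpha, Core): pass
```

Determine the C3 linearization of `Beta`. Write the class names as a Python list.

L[Beta] = Beta + merge(L[Root], L[Alpha], L[Core], [Root Alpha Core])
  take Root:  [Root Final Top Node object] + [Alpha Mixin3 object] + [Core Node object] + [Root Alpha Core]
  take Final:  [Final Top Node object] + [Alpha Mixin3 object] + [Core Node object] + [Alpha Core]
  take Top:  [Top Node object] + [Alpha Mixin3 object] + [Core Node object] + [Alpha Core]
  take Alpha:  [Node object] + [Alpha Mixin3 object] + [Core Node object] + [Alpha Core]
  take Mixin3:  [Node object] + [Mixin3 object] + [Core Node object] + [Core]
  take Core:  [Node object] + [object] + [Core Node object] + [Core]
  take Node:  [Node object] + [object] + [Node object]
  take object:  [object] + [object] + [object]

[Beta, Root, Final, Top, Alpha, Mixin3, Core, Node, object]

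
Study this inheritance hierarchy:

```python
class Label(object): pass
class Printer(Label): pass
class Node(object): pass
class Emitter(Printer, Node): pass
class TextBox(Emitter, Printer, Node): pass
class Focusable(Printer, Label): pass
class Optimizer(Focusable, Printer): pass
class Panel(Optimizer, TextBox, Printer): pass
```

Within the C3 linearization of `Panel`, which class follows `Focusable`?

TextBox

L[Panel] = Panel + merge(L[Optimizer], L[TextBox], L[Printer], [Optimizer TextBox Printer])
  take Optimizer:  [Optimizer Focusable Printer Label object] + [TextBox Emitter Printer Label Node object] + [Printer Label object] + [Optimizer TextBox Printer]
  take Focusable:  [Focusable Printer Label object] + [TextBox Emitter Printer Label Node object] + [Printer Label object] + [TextBox Printer]
  take TextBox:  [Printer Label object] + [TextBox Emitter Printer Label Node object] + [Printer Label object] + [TextBox Printer]
  take Emitter:  [Printer Label object] + [Emitter Printer Label Node object] + [Printer Label object] + [Printer]
  take Printer:  [Printer Label object] + [Printer Label Node object] + [Printer Label object] + [Printer]
  take Label:  [Label object] + [Label Node object] + [Label object]
  take Node:  [object] + [Node object] + [object]
  take object:  [object] + [object] + [object]
MRO: Panel Optimizer Focusable TextBox Emitter Printer Label Node object
Focusable is at position 2; next is TextBox.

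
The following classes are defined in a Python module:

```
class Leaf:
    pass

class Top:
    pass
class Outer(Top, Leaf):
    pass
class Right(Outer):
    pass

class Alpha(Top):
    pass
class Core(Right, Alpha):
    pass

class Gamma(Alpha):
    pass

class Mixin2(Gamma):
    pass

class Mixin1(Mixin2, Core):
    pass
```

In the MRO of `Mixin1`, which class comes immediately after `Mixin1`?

Mixin2

L[Mixin1] = Mixin1 + merge(L[Mixin2], L[Core], [Mixin2 Core])
  take Mixin2:  [Mixin2 Gamma Alpha Top object] + [Core Right Outer Alpha Top Leaf object] + [Mixin2 Core]
  take Gamma:  [Gamma Alpha Top object] + [Core Right Outer Alpha Top Leaf object] + [Core]
  take Core:  [Alpha Top object] + [Core Right Outer Alpha Top Leaf object] + [Core]
  take Right:  [Alpha Top object] + [Right Outer Alpha Top Leaf object]
  take Outer:  [Alpha Top object] + [Outer Alpha Top Leaf object]
  take Alpha:  [Alpha Top object] + [Alpha Top Leaf object]
  take Top:  [Top object] + [Top Leaf object]
  take Leaf:  [object] + [Leaf object]
  take object:  [object] + [object]
MRO: Mixin1 Mixin2 Gamma Core Right Outer Alpha Top Leaf object
Mixin1 is at position 0; next is Mixin2.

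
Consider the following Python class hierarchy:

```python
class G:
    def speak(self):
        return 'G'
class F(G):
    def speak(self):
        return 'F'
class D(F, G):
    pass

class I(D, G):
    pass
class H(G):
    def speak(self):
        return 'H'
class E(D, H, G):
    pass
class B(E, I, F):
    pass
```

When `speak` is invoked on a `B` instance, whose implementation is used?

F

L[B] = B + merge(L[E], L[I], L[F], [E I F])
  take E:  [E D F H G object] + [I D F G object] + [F G object] + [E I F]
  take I:  [D F H G object] + [I D F G object] + [F G object] + [I F]
  take D:  [D F H G object] + [D F G object] + [F G object] + [F]
  take F:  [F H G object] + [F G object] + [F G object] + [F]
  take H:  [H G object] + [G object] + [G object]
  take G:  [G object] + [G object] + [G object]
  take object:  [object] + [object] + [object]
MRO: B E I D F H G object
speak is defined in: F, G, H. First along the MRO is F.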